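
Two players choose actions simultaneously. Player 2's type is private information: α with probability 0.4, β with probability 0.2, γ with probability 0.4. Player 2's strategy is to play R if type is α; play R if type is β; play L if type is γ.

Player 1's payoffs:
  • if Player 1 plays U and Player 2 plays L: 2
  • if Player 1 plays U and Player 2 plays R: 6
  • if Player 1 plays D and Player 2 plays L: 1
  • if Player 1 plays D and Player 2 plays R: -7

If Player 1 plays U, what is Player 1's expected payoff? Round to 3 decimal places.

Take the expectation over Player 2's type, weighting each type's action by its prior probability.
E[U] = 0.4·6 + 0.2·6 + 0.4·2 = 2.4 + 1.2 + 0.8 = 4.4

4.400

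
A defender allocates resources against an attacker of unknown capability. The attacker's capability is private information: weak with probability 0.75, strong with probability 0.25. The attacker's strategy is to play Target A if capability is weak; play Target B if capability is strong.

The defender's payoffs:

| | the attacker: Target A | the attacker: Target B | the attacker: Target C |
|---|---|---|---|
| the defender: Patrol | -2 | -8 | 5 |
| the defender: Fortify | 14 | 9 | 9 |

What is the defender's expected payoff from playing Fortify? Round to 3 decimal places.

Take the expectation over the attacker's capability, weighting each type's action by its prior probability.
E[Fortify] = 0.75·14 + 0.25·9 = 10.5 + 2.25 = 12.75

12.750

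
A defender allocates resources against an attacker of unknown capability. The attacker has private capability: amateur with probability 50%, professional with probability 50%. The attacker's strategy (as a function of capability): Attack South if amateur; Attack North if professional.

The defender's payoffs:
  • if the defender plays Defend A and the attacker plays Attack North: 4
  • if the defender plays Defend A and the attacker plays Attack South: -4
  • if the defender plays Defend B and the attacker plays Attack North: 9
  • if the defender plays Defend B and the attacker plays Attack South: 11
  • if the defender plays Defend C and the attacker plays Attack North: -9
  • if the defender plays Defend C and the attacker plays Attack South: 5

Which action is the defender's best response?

Defend B

E[Defend A] = 0.5·(-4) + 0.5·(4) = 0
E[Defend B] = 0.5·(11) + 0.5·(9) = 10
E[Defend C] = 0.5·(5) + 0.5·(-9) = -2
Best response: Defend B (10 is the largest).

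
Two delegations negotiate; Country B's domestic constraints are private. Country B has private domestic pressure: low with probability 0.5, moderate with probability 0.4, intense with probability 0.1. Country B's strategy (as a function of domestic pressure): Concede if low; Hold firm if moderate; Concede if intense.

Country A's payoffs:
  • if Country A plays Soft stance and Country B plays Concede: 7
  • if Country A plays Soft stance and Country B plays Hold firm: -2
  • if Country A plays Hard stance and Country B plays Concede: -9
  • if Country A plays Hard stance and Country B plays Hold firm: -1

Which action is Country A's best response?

Compute Country A's expected payoff for each action, taking the expectation over Country B's type.
E[Soft stance] = 0.5·(7) + 0.4·(-2) + 0.1·(7) = 3.4
E[Hard stance] = 0.5·(-9) + 0.4·(-1) + 0.1·(-9) = -5.8
Best response: Soft stance (3.4 is the largest).

Soft stance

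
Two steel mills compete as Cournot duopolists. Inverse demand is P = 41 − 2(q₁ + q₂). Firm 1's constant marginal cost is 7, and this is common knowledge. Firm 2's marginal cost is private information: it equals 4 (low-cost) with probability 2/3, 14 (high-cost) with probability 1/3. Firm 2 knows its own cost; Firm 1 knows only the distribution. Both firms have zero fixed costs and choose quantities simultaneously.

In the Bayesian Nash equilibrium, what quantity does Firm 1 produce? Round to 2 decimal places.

5.72

Type-c best response for Firm 2: q₂(c) = (41 − c)/4 − q₁/2.
Firm 1 maximizes expected profit; its first-order condition is 41 − 4q₁ − 2E[q₂] − 7 = 0.
Substituting E[q₂] and solving: E[c₂] = 7.33333, so q₁ = (41 − 2·7 + 7.33333)/6 = 5.72222.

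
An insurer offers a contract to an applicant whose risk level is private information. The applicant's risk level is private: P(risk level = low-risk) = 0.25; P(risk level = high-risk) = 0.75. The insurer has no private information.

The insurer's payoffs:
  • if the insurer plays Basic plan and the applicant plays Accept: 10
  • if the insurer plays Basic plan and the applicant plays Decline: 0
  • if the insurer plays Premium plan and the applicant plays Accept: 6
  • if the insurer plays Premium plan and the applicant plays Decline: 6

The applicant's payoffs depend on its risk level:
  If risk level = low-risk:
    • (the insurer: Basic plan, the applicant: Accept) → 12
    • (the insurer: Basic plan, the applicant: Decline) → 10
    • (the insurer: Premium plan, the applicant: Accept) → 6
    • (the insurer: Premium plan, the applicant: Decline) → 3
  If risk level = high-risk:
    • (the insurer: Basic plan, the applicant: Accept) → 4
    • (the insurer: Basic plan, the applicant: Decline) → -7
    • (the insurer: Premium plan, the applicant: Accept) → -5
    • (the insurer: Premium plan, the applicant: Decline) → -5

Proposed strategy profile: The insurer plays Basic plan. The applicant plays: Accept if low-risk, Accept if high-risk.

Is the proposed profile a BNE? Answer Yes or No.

Yes

A profile is a BNE iff every type of every player is best-responding given beliefs about the other side.
The insurer plays Basic plan: E[Basic plan] = 0.25·(10) + 0.75·(10) = 10; E[Premium plan] = 6. Best-responding. ✓
The applicant (risk level low-risk), facing Basic plan: Accept gives 12, Decline gives 10. Proposed Accept is best. ✓
The applicant (risk level high-risk), facing Basic plan: Accept gives 4, Decline gives -7. Proposed Accept is best. ✓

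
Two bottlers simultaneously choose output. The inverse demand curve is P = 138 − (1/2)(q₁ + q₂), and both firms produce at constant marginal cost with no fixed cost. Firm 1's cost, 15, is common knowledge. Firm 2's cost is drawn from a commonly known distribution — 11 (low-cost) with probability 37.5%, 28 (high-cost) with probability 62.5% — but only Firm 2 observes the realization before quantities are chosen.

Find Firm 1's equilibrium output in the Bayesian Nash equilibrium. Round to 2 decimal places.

Each type of Firm 2 best-responds to q₁; Firm 1 best-responds to the expected q₂ over Firm 2's types.
Firm 2 with cost c maximizes (138 − (1/2)(q₁+q₂) − c)·q₂, giving q₂(c) = (138 − c − (1/2)q₁).
E[c₂] = 0.375·11 + 0.625·28 = 21.625
Firm 1's FOC against E[q₂] yields q₁ = (138 − 2·15 + E[c₂])/(3/2) = (138 − 30 + 21.625)/(3/2) = 86.4167.

86.42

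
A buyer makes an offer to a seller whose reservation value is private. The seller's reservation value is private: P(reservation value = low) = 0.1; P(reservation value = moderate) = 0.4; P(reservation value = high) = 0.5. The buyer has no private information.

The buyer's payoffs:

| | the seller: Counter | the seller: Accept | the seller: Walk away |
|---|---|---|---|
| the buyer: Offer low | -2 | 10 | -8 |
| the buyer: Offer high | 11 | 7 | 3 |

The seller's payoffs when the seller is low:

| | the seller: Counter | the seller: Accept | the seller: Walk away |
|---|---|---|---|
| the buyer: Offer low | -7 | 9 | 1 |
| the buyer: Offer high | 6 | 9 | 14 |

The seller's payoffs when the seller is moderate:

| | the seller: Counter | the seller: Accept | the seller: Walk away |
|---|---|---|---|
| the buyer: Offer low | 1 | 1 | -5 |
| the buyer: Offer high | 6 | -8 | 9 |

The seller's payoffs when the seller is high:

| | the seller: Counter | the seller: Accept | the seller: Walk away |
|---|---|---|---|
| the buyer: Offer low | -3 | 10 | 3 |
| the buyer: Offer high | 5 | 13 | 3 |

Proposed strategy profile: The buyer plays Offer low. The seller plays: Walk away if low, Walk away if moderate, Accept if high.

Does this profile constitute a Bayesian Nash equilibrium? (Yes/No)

No

The buyer plays Offer low: E[Offer low] = 0.1·(-8) + 0.4·(-8) + 0.5·(10) = 1; E[Offer high] = 5. Not best-responding. ✗
The seller (reservation value low), facing Offer low: Counter gives -7, Accept gives 9, Walk away gives 1. Proposed Walk away is not best — profitable deviation exists. ✗
The seller (reservation value moderate), facing Offer low: Counter gives 1, Accept gives 1, Walk away gives -5. Proposed Walk away is not best — profitable deviation exists. ✗
The seller (reservation value high), facing Offer low: Counter gives -3, Accept gives 10, Walk away gives 3. Proposed Accept is best. ✓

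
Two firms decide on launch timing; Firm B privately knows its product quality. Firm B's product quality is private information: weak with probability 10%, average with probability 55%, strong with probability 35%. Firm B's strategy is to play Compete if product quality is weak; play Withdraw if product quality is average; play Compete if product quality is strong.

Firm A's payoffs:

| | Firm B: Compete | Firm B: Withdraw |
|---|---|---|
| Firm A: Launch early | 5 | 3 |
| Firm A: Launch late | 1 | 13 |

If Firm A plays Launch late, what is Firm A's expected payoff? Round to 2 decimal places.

7.60

Take the expectation over Firm B's product quality, weighting each type's action by its prior probability.
E[Launch late] = 0.1·1 + 0.55·13 + 0.35·1 = 0.1 + 7.15 + 0.35 = 7.6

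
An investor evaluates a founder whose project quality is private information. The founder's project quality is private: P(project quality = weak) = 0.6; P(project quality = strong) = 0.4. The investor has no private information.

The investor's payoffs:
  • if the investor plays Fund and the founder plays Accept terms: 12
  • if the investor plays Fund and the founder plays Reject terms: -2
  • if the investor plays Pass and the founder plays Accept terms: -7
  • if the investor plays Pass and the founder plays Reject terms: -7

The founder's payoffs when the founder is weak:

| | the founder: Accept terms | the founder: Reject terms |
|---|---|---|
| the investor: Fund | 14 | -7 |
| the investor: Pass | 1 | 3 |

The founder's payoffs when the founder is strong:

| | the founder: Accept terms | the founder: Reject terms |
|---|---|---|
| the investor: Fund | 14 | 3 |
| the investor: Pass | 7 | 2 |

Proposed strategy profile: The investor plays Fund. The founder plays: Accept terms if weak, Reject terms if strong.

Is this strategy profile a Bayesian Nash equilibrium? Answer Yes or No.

The investor plays Fund: E[Fund] = 0.6·(12) + 0.4·(-2) = 6.4; E[Pass] = -7. Best-responding. ✓
The founder (project quality weak), facing Fund: Accept terms gives 14, Reject terms gives -7. Proposed Accept terms is best. ✓
The founder (project quality strong), facing Fund: Accept terms gives 14, Reject terms gives 3. Proposed Reject terms is not best — profitable deviation exists. ✗

No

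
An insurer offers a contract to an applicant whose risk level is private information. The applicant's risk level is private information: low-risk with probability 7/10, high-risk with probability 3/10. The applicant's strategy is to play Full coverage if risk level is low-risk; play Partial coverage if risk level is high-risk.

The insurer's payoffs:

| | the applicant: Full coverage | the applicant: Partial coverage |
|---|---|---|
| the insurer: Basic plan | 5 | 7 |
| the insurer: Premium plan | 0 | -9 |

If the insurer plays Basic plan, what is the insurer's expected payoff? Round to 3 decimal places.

Take the expectation over the applicant's risk level, weighting each type's action by its prior probability.
E[Basic plan] = 7/10·5 + 3/10·7 = 7/2 + 21/10 = 28/5

5.600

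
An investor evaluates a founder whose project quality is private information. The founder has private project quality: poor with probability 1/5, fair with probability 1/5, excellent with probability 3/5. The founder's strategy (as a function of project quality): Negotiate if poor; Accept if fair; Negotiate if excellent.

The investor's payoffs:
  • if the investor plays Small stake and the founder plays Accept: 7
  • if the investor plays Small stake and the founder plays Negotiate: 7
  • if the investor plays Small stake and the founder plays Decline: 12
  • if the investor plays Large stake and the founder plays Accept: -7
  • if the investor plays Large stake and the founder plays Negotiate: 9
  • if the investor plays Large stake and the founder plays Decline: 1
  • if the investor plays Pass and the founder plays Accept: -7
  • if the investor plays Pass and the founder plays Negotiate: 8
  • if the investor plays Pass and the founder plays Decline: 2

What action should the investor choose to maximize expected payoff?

Small stake

E[Small stake] = 1/5·(7) + 1/5·(7) + 3/5·(7) = 7
E[Large stake] = 1/5·(9) + 1/5·(-7) + 3/5·(9) = 29/5
E[Pass] = 1/5·(8) + 1/5·(-7) + 3/5·(8) = 5
Best response: Small stake (7 is the largest).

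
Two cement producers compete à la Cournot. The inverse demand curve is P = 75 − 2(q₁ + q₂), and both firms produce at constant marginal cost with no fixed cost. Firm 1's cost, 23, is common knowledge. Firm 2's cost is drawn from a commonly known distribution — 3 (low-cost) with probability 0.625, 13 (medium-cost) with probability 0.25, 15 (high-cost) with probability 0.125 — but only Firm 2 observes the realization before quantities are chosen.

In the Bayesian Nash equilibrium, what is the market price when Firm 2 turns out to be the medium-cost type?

Firm 2 with cost c maximizes (75 − 2(q₁+q₂) − c)·q₂, giving q₂(c) = (75 − c − 2q₁)/4.
E[c₂] = 0.625·3 + 0.25·13 + 0.125·15 = 7
Firm 1's FOC against E[q₂] yields q₁ = (75 − 2·23 + E[c₂])/6 = (75 − 46 + 7)/6 = 6.
q₂(medium-cost) = 12.5, so P = 75 − 2·(6 + 12.5) = 38.

38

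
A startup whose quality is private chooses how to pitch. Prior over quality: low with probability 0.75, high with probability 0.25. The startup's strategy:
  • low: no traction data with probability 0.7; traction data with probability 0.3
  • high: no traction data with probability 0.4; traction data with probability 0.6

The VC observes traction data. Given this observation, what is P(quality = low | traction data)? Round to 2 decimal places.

0.60

P(traction data) = 0.75·0.3 + 0.25·0.6 = 0.375
P(low | traction data) = (0.75·0.3) / 0.375 = 0.225 / 0.375 = 0.6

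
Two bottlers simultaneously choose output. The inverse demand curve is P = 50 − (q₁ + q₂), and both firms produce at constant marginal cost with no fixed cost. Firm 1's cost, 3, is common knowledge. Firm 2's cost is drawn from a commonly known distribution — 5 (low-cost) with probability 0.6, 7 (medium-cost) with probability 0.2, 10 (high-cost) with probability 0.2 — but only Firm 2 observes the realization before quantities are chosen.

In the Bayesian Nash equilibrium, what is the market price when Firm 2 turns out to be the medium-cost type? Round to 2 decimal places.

20.10

Type-c best response for Firm 2: q₂(c) = (50 − c)/2 − q₁/2.
Firm 1 maximizes expected profit; its first-order condition is 50 − 2q₁ − E[q₂] − 3 = 0.
Substituting E[q₂] and solving: E[c₂] = 6.4, so q₁ = (50 − 2·3 + 6.4)/3 = 16.8.
q₂(medium-cost) = 13.1, so P = 50 − (16.8 + 13.1) = 20.1.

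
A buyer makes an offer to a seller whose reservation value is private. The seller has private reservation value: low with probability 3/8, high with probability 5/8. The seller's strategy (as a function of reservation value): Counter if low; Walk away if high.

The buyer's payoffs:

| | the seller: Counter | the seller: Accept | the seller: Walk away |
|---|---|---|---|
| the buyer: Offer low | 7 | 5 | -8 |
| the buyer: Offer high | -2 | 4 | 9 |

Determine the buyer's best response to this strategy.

Offer high

Compute the buyer's expected payoff for each action, taking the expectation over the seller's type.
E[Offer low] = 3/8·(7) + 5/8·(-8) = -19/8
E[Offer high] = 3/8·(-2) + 5/8·(9) = 39/8
Best response: Offer high (39/8 is the largest).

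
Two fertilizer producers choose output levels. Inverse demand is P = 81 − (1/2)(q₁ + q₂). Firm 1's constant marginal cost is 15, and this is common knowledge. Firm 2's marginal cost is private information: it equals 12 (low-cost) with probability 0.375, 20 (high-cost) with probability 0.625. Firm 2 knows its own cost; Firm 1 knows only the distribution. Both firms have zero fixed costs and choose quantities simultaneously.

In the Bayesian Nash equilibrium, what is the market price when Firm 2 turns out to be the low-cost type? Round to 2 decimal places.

35.17

Type-c best response for Firm 2: q₂(c) = (81 − c) − q₁/2.
Firm 1 maximizes expected profit; its first-order condition is 81 − q₁ − (1/2)E[q₂] − 15 = 0.
Substituting E[q₂] and solving: E[c₂] = 17, so q₁ = (81 − 2·15 + 17)/(3/2) = 45.3333.
q₂(low-cost) = 46.3333, so P = 81 − (1/2)·(45.3333 + 46.3333) = 35.1667.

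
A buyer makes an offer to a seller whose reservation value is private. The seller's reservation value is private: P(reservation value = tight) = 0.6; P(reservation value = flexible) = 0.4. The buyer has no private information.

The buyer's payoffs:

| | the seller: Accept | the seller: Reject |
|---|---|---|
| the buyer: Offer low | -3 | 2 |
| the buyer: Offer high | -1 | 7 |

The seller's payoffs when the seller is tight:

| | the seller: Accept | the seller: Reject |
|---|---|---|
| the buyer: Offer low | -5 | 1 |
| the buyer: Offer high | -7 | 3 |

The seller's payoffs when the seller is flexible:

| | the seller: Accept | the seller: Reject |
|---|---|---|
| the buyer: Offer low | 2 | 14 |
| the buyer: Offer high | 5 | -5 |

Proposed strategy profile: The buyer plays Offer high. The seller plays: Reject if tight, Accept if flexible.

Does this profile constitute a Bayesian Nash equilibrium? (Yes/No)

The buyer plays Offer high: E[Offer high] = 0.6·(7) + 0.4·(-1) = 3.8; E[Offer low] = 0. Best-responding. ✓
The seller (reservation value tight), facing Offer high: Accept gives -7, Reject gives 3. Proposed Reject is best. ✓
The seller (reservation value flexible), facing Offer high: Accept gives 5, Reject gives -5. Proposed Accept is best. ✓

Yes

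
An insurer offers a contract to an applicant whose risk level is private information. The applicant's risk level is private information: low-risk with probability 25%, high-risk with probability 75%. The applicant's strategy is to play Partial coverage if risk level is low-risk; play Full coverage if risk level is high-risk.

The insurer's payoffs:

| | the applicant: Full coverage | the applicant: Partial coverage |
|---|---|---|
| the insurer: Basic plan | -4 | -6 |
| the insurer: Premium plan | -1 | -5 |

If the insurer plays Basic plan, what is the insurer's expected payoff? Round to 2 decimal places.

-4.50

E[Basic plan] = 0.25·(-6) + 0.75·(-4) = (-1.5) + (-3) = -4.5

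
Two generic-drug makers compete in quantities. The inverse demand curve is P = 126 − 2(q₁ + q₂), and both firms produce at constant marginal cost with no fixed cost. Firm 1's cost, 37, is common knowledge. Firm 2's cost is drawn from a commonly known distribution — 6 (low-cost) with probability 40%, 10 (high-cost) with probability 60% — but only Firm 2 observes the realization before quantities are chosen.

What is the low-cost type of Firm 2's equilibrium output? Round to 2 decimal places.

Type-c best response for Firm 2: q₂(c) = (126 − c)/4 − q₁/2.
Firm 1 maximizes expected profit; its first-order condition is 126 − 4q₁ − 2E[q₂] − 37 = 0.
Substituting E[q₂] and solving: E[c₂] = 8.4, so q₁ = (126 − 2·37 + 8.4)/6 = 10.0667.
q₂(low-cost) = (126 − 6 − 2·10.0667)/4 = 24.9667.

24.97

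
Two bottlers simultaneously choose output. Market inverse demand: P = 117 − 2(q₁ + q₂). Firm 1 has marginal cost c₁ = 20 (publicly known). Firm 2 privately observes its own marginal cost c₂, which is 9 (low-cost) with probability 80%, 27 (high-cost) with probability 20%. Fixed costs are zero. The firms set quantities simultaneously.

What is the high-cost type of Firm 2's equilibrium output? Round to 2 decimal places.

15.03

Firm 2 with cost c maximizes (117 − 2(q₁+q₂) − c)·q₂, giving q₂(c) = (117 − c − 2q₁)/4.
E[c₂] = 0.8·9 + 0.2·27 = 12.6
Firm 1's FOC against E[q₂] yields q₁ = (117 − 2·20 + E[c₂])/6 = (117 − 40 + 12.6)/6 = 14.9333.
q₂(high-cost) = (117 − 27 − 2·14.9333)/4 = 15.0333.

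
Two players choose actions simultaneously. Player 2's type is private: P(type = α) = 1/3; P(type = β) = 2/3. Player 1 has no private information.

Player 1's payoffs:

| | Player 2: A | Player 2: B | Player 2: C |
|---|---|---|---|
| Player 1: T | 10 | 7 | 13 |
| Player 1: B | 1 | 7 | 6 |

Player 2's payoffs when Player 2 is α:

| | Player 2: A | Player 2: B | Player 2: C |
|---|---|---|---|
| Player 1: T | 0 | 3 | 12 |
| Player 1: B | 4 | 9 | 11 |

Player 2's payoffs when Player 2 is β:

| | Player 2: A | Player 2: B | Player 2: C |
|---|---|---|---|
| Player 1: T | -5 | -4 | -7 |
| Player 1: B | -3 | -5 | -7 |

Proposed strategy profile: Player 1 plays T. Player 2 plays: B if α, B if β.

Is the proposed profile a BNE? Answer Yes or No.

No

Player 1 plays T: E[T] = 1/3·(7) + 2/3·(7) = 7; E[B] = 7. Best-responding. ✓
Player 2 (type α), facing T: A gives 0, B gives 3, C gives 12. Proposed B is not best — profitable deviation exists. ✗
Player 2 (type β), facing T: A gives -5, B gives -4, C gives -7. Proposed B is best. ✓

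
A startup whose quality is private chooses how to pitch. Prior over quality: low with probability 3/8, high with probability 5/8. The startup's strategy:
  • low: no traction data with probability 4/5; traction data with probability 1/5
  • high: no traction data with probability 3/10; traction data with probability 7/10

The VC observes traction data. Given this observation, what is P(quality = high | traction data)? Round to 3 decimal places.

0.854

P(traction data) = (3/8)·(1/5) + (5/8)·(7/10) = 41/80
P(high | traction data) = ((5/8)·(7/10)) / (41/80) = (7/16) / (41/80) = 35/41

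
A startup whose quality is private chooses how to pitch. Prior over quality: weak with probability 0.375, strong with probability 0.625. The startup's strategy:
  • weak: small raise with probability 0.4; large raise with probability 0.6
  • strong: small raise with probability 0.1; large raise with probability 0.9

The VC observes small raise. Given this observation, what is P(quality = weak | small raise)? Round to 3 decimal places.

0.706

P(small raise) = 0.375·0.4 + 0.625·0.1 = 0.2125
P(weak | small raise) = (0.375·0.4) / 0.2125 = 0.15 / 0.2125 = 0.705882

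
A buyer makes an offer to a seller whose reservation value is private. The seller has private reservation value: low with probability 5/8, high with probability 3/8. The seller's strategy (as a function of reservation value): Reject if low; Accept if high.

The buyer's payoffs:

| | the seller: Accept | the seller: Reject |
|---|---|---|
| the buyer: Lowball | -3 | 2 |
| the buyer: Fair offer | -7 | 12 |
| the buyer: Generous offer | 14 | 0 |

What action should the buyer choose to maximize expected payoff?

Compute the buyer's expected payoff for each action, taking the expectation over the seller's type.
E[Lowball] = 5/8·(2) + 3/8·(-3) = 1/8
E[Fair offer] = 5/8·(12) + 3/8·(-7) = 39/8
E[Generous offer] = 5/8·(0) + 3/8·(14) = 21/4
Best response: Generous offer (21/4 is the largest).

Generous offer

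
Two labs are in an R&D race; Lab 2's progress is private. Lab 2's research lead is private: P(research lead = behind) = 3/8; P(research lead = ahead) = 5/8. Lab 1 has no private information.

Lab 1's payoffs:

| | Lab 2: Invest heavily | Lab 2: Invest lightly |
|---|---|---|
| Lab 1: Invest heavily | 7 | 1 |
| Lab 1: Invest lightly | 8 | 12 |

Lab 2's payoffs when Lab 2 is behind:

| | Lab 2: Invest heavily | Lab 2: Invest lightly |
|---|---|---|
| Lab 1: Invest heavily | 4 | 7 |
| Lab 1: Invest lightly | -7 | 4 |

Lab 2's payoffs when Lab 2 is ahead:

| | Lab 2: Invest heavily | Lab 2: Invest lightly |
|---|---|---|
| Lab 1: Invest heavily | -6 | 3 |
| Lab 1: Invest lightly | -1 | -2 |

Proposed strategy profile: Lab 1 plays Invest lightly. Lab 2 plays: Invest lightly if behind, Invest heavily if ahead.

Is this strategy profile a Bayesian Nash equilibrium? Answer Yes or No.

Yes

Lab 1 plays Invest lightly: E[Invest lightly] = 3/8·(12) + 5/8·(8) = 19/2; E[Invest heavily] = 19/4. Best-responding. ✓
Lab 2 (research lead behind), facing Invest lightly: Invest heavily gives -7, Invest lightly gives 4. Proposed Invest lightly is best. ✓
Lab 2 (research lead ahead), facing Invest lightly: Invest heavily gives -1, Invest lightly gives -2. Proposed Invest heavily is best. ✓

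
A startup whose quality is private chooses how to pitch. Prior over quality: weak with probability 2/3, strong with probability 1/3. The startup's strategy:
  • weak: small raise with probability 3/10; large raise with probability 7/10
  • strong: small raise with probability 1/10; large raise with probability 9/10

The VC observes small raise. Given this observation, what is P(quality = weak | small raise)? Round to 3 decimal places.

P(small raise) = (2/3)·(3/10) + (1/3)·(1/10) = 7/30
P(weak | small raise) = ((2/3)·(3/10)) / (7/30) = (1/5) / (7/30) = 6/7

0.857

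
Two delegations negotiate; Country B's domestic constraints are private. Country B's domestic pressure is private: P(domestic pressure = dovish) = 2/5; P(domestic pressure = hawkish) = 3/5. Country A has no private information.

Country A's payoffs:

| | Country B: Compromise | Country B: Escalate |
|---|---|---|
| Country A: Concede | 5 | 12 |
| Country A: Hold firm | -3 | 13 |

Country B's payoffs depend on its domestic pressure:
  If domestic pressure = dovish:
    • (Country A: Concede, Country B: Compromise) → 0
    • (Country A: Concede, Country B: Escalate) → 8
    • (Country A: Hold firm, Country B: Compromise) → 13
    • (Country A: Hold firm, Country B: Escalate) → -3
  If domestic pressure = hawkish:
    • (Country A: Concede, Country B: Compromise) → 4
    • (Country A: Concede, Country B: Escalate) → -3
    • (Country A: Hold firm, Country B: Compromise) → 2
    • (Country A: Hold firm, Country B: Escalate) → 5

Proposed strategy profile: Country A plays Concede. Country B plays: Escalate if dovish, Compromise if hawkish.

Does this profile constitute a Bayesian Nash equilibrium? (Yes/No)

Country A plays Concede: E[Concede] = 2/5·(12) + 3/5·(5) = 39/5; E[Hold firm] = 17/5. Best-responding. ✓
Country B (domestic pressure dovish), facing Concede: Compromise gives 0, Escalate gives 8. Proposed Escalate is best. ✓
Country B (domestic pressure hawkish), facing Concede: Compromise gives 4, Escalate gives -3. Proposed Compromise is best. ✓

Yes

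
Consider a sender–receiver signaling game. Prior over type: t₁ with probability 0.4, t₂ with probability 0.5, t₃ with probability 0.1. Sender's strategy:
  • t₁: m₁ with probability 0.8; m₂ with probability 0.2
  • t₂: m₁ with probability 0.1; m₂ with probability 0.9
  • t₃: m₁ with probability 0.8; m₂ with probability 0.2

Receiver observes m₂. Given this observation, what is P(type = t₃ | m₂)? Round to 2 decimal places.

0.04

Apply Bayes' rule using the sender's strategy as the likelihood.
P(m₂) = 0.4·0.2 + 0.5·0.9 + 0.1·0.2 = 0.55
P(t₃ | m₂) = (0.1·0.2) / 0.55 = 0.02 / 0.55 = 0.0363636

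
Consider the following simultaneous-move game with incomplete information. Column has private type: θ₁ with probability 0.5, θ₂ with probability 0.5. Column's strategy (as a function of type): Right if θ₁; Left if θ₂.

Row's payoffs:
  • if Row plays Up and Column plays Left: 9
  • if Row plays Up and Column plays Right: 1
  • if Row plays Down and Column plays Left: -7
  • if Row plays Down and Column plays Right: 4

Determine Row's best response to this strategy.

Up

E[Up] = 0.5·(1) + 0.5·(9) = 5
E[Down] = 0.5·(4) + 0.5·(-7) = -1.5
Best response: Up (5 is the largest).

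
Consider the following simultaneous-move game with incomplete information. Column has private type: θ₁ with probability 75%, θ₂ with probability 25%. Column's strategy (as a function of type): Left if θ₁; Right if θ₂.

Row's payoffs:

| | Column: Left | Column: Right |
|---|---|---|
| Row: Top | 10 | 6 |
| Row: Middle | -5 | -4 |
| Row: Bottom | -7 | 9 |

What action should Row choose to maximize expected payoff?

E[Top] = 0.75·(10) + 0.25·(6) = 9
E[Middle] = 0.75·(-5) + 0.25·(-4) = -4.75
E[Bottom] = 0.75·(-7) + 0.25·(9) = -3
Best response: Top (9 is the largest).

Top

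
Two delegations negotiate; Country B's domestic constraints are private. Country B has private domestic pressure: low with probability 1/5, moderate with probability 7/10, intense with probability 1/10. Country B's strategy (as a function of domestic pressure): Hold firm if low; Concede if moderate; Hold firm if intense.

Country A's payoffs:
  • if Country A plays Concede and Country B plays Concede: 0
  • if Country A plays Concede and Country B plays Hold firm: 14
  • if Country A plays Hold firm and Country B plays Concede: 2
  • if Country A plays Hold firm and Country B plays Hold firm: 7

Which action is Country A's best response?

Concede

Compute Country A's expected payoff for each action, taking the expectation over Country B's type.
E[Concede] = 1/5·(14) + 7/10·(0) + 1/10·(14) = 21/5
E[Hold firm] = 1/5·(7) + 7/10·(2) + 1/10·(7) = 7/2
Best response: Concede (21/5 is the largest).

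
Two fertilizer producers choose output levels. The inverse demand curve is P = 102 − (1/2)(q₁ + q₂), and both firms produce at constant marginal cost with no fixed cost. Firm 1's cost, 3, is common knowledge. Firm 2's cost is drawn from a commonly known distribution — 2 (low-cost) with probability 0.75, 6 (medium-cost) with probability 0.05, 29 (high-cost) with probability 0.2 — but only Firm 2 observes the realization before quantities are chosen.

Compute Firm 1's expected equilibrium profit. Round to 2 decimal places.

2385.10

Each type of Firm 2 best-responds to q₁; Firm 1 best-responds to the expected q₂ over Firm 2's types.
Firm 2 with cost c maximizes (102 − (1/2)(q₁+q₂) − c)·q₂, giving q₂(c) = (102 − c − (1/2)q₁).
E[c₂] = 0.75·2 + 0.05·6 + 0.2·29 = 7.6
Firm 1's FOC against E[q₂] yields q₁ = (102 − 2·3 + E[c₂])/(3/2) = (102 − 6 + 7.6)/(3/2) = 69.0667.
E[P] = 102 − (1/2)·(q₁ + E[q₂]) = 37.5333; Firm 1's expected profit = (E[P] − 3)·q₁ = (37.5333 − 3)·69.0667 = 2385.1.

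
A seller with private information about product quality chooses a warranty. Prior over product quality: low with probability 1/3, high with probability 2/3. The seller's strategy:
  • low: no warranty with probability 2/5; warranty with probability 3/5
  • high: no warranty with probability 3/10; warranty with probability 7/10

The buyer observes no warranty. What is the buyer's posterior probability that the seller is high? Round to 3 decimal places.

0.600

P(no warranty) = (1/3)·(2/5) + (2/3)·(3/10) = 1/3
P(high | no warranty) = ((2/3)·(3/10)) / (1/3) = (1/5) / (1/3) = 3/5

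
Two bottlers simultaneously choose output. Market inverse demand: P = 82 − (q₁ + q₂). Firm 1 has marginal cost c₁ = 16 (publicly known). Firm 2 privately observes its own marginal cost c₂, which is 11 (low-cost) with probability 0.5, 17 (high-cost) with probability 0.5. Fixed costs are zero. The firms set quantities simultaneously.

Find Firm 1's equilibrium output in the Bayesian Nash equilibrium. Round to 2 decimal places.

21.33

Type-c best response for Firm 2: q₂(c) = (82 − c)/2 − q₁/2.
Firm 1 maximizes expected profit; its first-order condition is 82 − 2q₁ − E[q₂] − 16 = 0.
Substituting E[q₂] and solving: E[c₂] = 14, so q₁ = (82 − 2·16 + 14)/3 = 21.3333.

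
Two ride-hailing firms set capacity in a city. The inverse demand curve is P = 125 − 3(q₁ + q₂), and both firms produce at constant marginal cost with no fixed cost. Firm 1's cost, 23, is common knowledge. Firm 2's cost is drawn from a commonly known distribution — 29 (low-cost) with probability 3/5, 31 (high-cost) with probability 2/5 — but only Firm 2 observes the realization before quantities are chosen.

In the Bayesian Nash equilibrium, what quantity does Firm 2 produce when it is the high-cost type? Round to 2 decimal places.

Firm 2 with cost c maximizes (125 − 3(q₁+q₂) − c)·q₂, giving q₂(c) = (125 − c − 3q₁)/6.
E[c₂] = 3/5·29 + 2/5·31 = 29.8
Firm 1's FOC against E[q₂] yields q₁ = (125 − 2·23 + E[c₂])/9 = (125 − 46 + 29.8)/9 = 12.0889.
q₂(high-cost) = (125 − 31 − 3·12.0889)/6 = 9.62222.

9.62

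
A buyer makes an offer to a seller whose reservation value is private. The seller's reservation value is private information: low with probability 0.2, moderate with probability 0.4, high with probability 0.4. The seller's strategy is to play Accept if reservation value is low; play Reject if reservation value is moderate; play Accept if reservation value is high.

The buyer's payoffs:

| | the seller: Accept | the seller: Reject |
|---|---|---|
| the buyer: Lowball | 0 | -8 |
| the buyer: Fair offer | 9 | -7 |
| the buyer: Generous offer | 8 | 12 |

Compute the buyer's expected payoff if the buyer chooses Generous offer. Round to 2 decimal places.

Take the expectation over the seller's reservation value, weighting each type's action by its prior probability.
E[Generous offer] = 0.2·8 + 0.4·12 + 0.4·8 = 1.6 + 4.8 + 3.2 = 9.6

9.60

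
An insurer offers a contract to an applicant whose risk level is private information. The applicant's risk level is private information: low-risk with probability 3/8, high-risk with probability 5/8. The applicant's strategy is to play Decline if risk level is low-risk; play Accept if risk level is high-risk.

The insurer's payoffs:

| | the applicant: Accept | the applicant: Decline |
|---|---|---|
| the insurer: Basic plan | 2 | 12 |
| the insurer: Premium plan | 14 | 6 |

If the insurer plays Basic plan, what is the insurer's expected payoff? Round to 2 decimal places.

Take the expectation over the applicant's risk level, weighting each type's action by its prior probability.
E[Basic plan] = 3/8·12 + 5/8·2 = 9/2 + 5/4 = 23/4

5.75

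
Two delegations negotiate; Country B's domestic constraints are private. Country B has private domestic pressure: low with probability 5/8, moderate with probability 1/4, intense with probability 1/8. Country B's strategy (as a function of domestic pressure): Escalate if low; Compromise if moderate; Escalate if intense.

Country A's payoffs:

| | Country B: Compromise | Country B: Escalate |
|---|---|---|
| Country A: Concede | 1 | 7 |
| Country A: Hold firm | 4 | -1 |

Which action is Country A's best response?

Compute Country A's expected payoff for each action, taking the expectation over Country B's type.
E[Concede] = 5/8·(7) + 1/4·(1) + 1/8·(7) = 11/2
E[Hold firm] = 5/8·(-1) + 1/4·(4) + 1/8·(-1) = 1/4
Best response: Concede (11/2 is the largest).

Concede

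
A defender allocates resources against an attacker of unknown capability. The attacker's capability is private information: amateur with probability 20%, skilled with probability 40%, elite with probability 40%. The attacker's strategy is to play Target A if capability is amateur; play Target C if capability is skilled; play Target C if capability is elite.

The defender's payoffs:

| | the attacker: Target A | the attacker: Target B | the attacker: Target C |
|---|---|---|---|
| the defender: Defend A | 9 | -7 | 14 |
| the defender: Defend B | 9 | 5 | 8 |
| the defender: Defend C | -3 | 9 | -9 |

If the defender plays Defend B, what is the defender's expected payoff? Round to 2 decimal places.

Take the expectation over the attacker's capability, weighting each type's action by its prior probability.
E[Defend B] = 0.2·9 + 0.4·8 + 0.4·8 = 1.8 + 3.2 + 3.2 = 8.2

8.20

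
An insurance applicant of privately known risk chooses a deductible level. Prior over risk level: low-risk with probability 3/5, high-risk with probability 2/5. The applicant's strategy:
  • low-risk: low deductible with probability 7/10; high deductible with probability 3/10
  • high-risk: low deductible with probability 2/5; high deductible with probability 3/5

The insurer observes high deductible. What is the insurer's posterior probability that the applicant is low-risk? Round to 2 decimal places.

P(high deductible) = (3/5)·(3/10) + (2/5)·(3/5) = 21/50
P(low-risk | high deductible) = ((3/5)·(3/10)) / (21/50) = (9/50) / (21/50) = 3/7

0.43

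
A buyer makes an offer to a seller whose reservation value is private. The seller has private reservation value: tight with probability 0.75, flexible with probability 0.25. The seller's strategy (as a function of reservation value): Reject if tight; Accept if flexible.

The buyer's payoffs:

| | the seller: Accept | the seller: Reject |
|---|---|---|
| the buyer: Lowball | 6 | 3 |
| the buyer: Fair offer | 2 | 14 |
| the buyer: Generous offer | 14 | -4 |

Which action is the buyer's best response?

Fair offer

E[Lowball] = 0.75·(3) + 0.25·(6) = 3.75
E[Fair offer] = 0.75·(14) + 0.25·(2) = 11
E[Generous offer] = 0.75·(-4) + 0.25·(14) = 0.5
Best response: Fair offer (11 is the largest).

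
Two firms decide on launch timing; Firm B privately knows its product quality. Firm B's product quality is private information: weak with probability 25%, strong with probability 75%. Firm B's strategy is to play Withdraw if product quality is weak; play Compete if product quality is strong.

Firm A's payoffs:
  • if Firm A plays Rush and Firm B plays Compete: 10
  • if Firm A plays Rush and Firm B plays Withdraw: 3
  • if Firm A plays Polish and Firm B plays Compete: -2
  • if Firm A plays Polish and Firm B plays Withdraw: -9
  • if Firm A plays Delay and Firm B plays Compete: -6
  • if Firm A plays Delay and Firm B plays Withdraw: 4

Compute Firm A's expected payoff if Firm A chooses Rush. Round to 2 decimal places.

8.25

E[Rush] = 0.25·3 + 0.75·10 = 0.75 + 7.5 = 8.25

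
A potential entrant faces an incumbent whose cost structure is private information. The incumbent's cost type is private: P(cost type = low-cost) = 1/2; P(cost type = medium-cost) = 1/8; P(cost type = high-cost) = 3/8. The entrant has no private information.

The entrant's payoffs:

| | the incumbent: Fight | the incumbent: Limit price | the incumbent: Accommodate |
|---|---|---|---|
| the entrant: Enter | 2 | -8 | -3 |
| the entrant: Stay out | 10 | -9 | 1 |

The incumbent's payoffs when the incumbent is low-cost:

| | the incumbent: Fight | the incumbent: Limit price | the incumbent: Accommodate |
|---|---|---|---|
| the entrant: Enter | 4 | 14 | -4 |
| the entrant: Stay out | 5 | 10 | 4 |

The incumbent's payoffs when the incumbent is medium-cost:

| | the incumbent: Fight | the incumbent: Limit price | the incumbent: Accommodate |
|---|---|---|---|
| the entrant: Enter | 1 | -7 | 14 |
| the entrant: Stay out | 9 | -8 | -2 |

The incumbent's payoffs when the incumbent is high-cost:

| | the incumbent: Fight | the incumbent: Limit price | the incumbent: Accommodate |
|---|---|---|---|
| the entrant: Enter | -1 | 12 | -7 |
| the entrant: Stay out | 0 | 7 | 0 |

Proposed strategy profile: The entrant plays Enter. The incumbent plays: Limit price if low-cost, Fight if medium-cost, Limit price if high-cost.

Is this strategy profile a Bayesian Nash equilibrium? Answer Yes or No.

The entrant plays Enter: E[Enter] = 1/2·(-8) + 1/8·(2) + 3/8·(-8) = -27/4; E[Stay out] = -53/8. Not best-responding. ✗
The incumbent (cost type low-cost), facing Enter: Fight gives 4, Limit price gives 14, Accommodate gives -4. Proposed Limit price is best. ✓
The incumbent (cost type medium-cost), facing Enter: Fight gives 1, Limit price gives -7, Accommodate gives 14. Proposed Fight is not best — profitable deviation exists. ✗
The incumbent (cost type high-cost), facing Enter: Fight gives -1, Limit price gives 12, Accommodate gives -7. Proposed Limit price is best. ✓

No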